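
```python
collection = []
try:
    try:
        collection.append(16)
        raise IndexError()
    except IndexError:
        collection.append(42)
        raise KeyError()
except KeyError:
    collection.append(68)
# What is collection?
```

Step-by-step execution trace:
1. Inner try: `collection.append(16)` → collection = [16].
2. `raise IndexError()` raises IndexError.
3. Inner `except IndexError` matches → `collection.append(42)` → collection = [16, 42].
4. `raise KeyError()` raises KeyError; propagates to outer try.
5. Outer `except KeyError` matches → `collection.append(68)` → collection = [16, 42, 68].
Result: [16, 42, 68]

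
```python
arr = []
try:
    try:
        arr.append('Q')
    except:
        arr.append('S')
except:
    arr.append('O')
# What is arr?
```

Step-by-step execution trace:
1. Inner try: `arr.append('Q')` → arr = ['Q']. No exception raised.
2. Inner `except` is skipped.
3. Inner try completes normally; outer `except` is skipped.
Result: ['Q']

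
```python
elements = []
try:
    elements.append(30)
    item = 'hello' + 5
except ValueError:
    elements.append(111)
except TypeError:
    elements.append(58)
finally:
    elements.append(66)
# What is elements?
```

Step-by-step execution trace:
1. try: `elements.append(30)` → elements = [30].
2. `item = 'hello' + 5` raises TypeError.
3. `except ValueError` does not match TypeError; skipped.
4. `except TypeError` matches → `elements.append(58)` → elements = [30, 58].
5. finally always runs: `elements.append(66)` → elements = [30, 58, 66].
Result: [30, 58, 66]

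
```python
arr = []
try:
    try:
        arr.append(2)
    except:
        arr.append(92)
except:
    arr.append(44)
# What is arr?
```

Step-by-step execution trace:
1. Inner try: `arr.append(2)` → arr = [2]. No exception raised.
2. Inner `except` is skipped.
3. Inner try completes normally; outer `except` is skipped.
Result: [2]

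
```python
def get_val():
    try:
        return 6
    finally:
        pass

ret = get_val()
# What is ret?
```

Step-by-step execution trace:
1. `get_val()` enters try: `return 6` sets pending return value 6.
2. Before returning, `finally: pass` runs (no effect).
3. get_val() returns 6 → ret = 6.
Result: 6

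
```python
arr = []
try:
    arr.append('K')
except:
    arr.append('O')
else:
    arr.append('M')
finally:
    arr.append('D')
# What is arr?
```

Step-by-step execution trace:
1. try: `arr.append('K')` → arr = ['K']. No exception raised.
2. `except` is skipped.
3. `else` runs: `arr.append('M')` → arr = ['K', 'M'].
4. `finally` always runs: `arr.append('D')` → arr = ['K', 'M', 'D'].
Result: ['K', 'M', 'D']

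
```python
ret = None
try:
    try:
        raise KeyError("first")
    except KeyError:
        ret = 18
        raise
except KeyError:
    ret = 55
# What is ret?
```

Step-by-step execution trace:
1. Inner try: `raise KeyError("first")` raises KeyError.
2. Inner `except KeyError` matches → ret = 18.
3. bare `raise` re-raises the same KeyError.
4. Outer `except KeyError` matches → ret = 55.
Result: 55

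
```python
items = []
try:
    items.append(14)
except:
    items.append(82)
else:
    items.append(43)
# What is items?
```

Step-by-step execution trace:
1. try: `items.append(14)` → items = [14]. No exception raised.
2. `except` is skipped.
3. `else` runs (try completed without exception): `items.append(43)` → items = [14, 43].
Result: [14, 43]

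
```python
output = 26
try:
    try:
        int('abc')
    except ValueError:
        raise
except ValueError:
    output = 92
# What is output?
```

Step-by-step execution trace:
1. Inner try: `int('abc')` raises ValueError.
2. Inner `except ValueError` matches; bare `raise` re-raises the same ValueError.
3. Outer `except ValueError` matches → output = 92.
Result: 92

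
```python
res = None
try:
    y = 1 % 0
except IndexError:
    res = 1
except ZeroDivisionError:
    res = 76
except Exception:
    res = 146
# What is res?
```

Step-by-step execution trace:
1. `y = 1 % 0` raises ZeroDivisionError.
2. `except IndexError` does not match ZeroDivisionError; skipped.
3. `except ZeroDivisionError` matches → res = 76.
4. Remaining except clauses are skipped.
Result: 76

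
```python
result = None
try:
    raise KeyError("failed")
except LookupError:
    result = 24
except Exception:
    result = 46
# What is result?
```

Step-by-step execution trace:
1. `raise KeyError(...)` raises KeyError.
2. `except LookupError` matches (KeyError is a subclass of LookupError) → result = 24.
3. `except Exception` is not reached.
Result: 24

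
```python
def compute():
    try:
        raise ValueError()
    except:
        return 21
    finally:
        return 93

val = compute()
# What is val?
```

Step-by-step execution trace:
1. `compute()` enters try: `raise ValueError()` raises ValueError.
2. bare `except` matches → `return 21` sets pending return value 21.
3. Before returning, `finally: return 93` runs and overrides the pending return.
4. compute() returns 93 → val = 93.
Result: 93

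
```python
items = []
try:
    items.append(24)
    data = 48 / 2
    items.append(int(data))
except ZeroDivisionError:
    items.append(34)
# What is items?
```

Step-by-step execution trace:
1. try: `items.append(24)` → items = [24].
2. `data = 48 / 2` → data = 24.0. No exception raised.
3. `items.append(int(data))` → items = [24, 24].
4. `except ZeroDivisionError` is skipped (no exception was raised).
Result: [24, 24]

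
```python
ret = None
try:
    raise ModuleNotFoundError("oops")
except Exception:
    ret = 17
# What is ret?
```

Step-by-step execution trace:
1. `raise ModuleNotFoundError(...)` raises ModuleNotFoundError.
2. `except Exception` matches (ModuleNotFoundError is a subclass of Exception) → ret = 17.
Result: 17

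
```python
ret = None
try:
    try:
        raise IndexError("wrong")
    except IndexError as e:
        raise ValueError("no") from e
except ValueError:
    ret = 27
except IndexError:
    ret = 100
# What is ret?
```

Step-by-step execution trace:
1. Inner try raises IndexError; inner `except IndexError as e` catches it.
2. `raise ValueError(...) from e` raises ValueError (IndexError is attached as __cause__, but only ValueError is active).
3. Outer `except ValueError` matches → ret = 27.
4. `except IndexError` is not reached.
Result: 27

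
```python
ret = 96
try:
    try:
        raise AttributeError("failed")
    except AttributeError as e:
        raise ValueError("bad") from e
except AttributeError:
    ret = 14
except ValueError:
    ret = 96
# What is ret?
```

Step-by-step execution trace:
1. Inner try raises AttributeError; inner `except AttributeError as e` catches it.
2. `raise ValueError(...) from e` raises ValueError (AttributeError is attached as __cause__, but only ValueError is active).
3. Outer `except AttributeError` does not match ValueError; skipped.
4. Outer `except ValueError` matches → ret = 96.
Result: 96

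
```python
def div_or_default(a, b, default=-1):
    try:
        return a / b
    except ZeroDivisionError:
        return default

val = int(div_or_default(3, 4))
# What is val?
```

Step-by-step execution trace:
1. `div_or_default(3, 4)` enters try: `return 3 / 4` → returns 0.75. No exception raised.
2. `except ZeroDivisionError` is skipped.
3. `int(0.75)` → 0 → val = 0.
Result: 0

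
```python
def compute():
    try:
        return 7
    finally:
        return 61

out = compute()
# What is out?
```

Step-by-step execution trace:
1. `compute()` enters try: `return 7` sets pending return value 7.
2. Before returning, `finally: return 61` runs and overrides the pending return.
3. compute() returns 61 → out = 61.
Result: 61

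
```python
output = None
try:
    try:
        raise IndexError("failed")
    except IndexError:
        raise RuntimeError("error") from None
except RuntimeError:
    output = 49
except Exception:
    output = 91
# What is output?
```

Step-by-step execution trace:
1. Inner try raises IndexError; inner `except IndexError` catches it.
2. `raise RuntimeError(...) from None` raises RuntimeError (from None suppresses __context__, but the active exception is still RuntimeError).
3. Outer `except RuntimeError` matches → output = 49.
4. `except Exception` is not reached.
Result: 49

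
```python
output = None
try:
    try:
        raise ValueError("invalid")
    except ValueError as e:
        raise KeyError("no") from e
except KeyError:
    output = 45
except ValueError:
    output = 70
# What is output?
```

Step-by-step execution trace:
1. Inner try raises ValueError; inner `except ValueError as e` catches it.
2. `raise KeyError(...) from e` raises KeyError (ValueError is attached as __cause__, but only KeyError is active).
3. Outer `except KeyError` matches → output = 45.
4. `except ValueError` is not reached.
Result: 45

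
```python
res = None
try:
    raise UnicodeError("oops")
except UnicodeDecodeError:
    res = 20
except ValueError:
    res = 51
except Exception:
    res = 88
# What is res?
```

Step-by-step execution trace:
1. `raise UnicodeError(...)` raises UnicodeError.
2. `except UnicodeDecodeError` does not match (UnicodeError is not a subclass of UnicodeDecodeError); skipped.
3. `except ValueError` matches (UnicodeError is a subclass of ValueError) → res = 51.
4. `except Exception` is not reached.
Result: 51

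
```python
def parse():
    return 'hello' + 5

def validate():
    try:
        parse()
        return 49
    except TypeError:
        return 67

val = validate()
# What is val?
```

Step-by-step execution trace:
1. `validate()` calls `parse()`.
2. `parse()` evaluates `'hello' + 5`, which raises TypeError; it propagates to the caller.
3. `return 49` is not reached.
4. `except TypeError` in validate matches → returns 67.
5. val = 67.
Result: 67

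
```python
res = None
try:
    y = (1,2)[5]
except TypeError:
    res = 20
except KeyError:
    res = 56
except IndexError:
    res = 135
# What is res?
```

Step-by-step execution trace:
1. `y = (1,2)[5]` raises IndexError.
2. `except TypeError` does not match IndexError; skipped.
3. `except KeyError` does not match IndexError; skipped.
4. `except IndexError` matches → res = 135.
Result: 135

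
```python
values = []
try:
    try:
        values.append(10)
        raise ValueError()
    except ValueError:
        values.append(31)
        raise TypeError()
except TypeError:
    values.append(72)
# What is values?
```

Step-by-step execution trace:
1. Inner try: `values.append(10)` → values = [10].
2. `raise ValueError()` raises ValueError.
3. Inner `except ValueError` matches → `values.append(31)` → values = [10, 31].
4. `raise TypeError()` raises TypeError; propagates to outer try.
5. Outer `except TypeError` matches → `values.append(72)` → values = [10, 31, 72].
Result: [10, 31, 72]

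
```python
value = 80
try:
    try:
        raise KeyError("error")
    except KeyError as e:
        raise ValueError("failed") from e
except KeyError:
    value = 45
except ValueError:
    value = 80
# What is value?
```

Step-by-step execution trace:
1. Inner try raises KeyError; inner `except KeyError as e` catches it.
2. `raise ValueError(...) from e` raises ValueError (KeyError is attached as __cause__, but only ValueError is active).
3. Outer `except KeyError` does not match ValueError; skipped.
4. Outer `except ValueError` matches → value = 80.
Result: 80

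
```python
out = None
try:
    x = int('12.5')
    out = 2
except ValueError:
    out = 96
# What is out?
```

Step-by-step execution trace:
1. `x = int('12.5')` raises ValueError.
2. `out = 2` is not reached.
3. `except ValueError` matches → out = 96.
Result: 96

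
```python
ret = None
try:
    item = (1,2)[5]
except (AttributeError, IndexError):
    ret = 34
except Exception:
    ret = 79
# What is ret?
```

Step-by-step execution trace:
1. `item = (1,2)[5]` raises IndexError.
2. `except (AttributeError, IndexError)` matches (IndexError is in the tuple) → ret = 34.
3. `except Exception` is not reached.
Result: 34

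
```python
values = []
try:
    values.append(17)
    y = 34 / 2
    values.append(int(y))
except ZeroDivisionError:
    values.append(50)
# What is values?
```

Step-by-step execution trace:
1. try: `values.append(17)` → values = [17].
2. `y = 34 / 2` → y = 17.0. No exception raised.
3. `values.append(int(y))` → values = [17, 17].
4. `except ZeroDivisionError` is skipped (no exception was raised).
Result: [17, 17]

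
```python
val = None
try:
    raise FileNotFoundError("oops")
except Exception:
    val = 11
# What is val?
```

Step-by-step execution trace:
1. `raise FileNotFoundError(...)` raises FileNotFoundError.
2. `except Exception` matches (FileNotFoundError is a subclass of Exception) → val = 11.
Result: 11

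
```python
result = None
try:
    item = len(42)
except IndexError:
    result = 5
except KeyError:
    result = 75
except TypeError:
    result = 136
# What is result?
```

Step-by-step execution trace:
1. `item = len(42)` raises TypeError.
2. `except IndexError` does not match TypeError; skipped.
3. `except KeyError` does not match TypeError; skipped.
4. `except TypeError` matches → result = 136.
Result: 136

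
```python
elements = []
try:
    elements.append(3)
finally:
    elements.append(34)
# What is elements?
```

Step-by-step execution trace:
1. try: `elements.append(3)` → elements = [3].
2. The try body completes without raising.
3. finally always runs: `elements.append(34)` → elements = [3, 34].
Result: [3, 34]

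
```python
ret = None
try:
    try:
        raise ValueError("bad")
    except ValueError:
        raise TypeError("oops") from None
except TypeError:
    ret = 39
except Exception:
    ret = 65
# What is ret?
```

Step-by-step execution trace:
1. Inner try raises ValueError; inner `except ValueError` catches it.
2. `raise TypeError(...) from None` raises TypeError (from None suppresses __context__, but the active exception is still TypeError).
3. Outer `except TypeError` matches → ret = 39.
4. `except Exception` is not reached.
Result: 39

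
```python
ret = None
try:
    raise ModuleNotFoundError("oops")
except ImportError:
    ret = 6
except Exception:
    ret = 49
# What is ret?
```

Step-by-step execution trace:
1. `raise ModuleNotFoundError(...)` raises ModuleNotFoundError.
2. `except ImportError` matches (ModuleNotFoundError is a subclass of ImportError) → ret = 6.
3. `except Exception` is not reached.
Result: 6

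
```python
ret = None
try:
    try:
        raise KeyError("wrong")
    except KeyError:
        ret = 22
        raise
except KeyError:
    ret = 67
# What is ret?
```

Step-by-step execution trace:
1. Inner try: `raise KeyError("wrong")` raises KeyError.
2. Inner `except KeyError` matches → ret = 22.
3. bare `raise` re-raises the same KeyError.
4. Outer `except KeyError` matches → ret = 67.
Result: 67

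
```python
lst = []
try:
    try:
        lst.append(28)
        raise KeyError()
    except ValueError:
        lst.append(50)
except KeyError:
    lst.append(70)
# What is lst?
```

Step-by-step execution trace:
1. Inner try: `lst.append(28)` → lst = [28].
2. `raise KeyError()` raises KeyError.
3. Inner `except ValueError` does not match KeyError; exception propagates to outer try.
4. Outer `except KeyError` matches → `lst.append(70)` → lst = [28, 70].
Result: [28, 70]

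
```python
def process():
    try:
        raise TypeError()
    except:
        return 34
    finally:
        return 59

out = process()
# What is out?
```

Step-by-step execution trace:
1. `process()` enters try: `raise TypeError()` raises TypeError.
2. bare `except` matches → `return 34` sets pending return value 34.
3. Before returning, `finally: return 59` runs and overrides the pending return.
4. process() returns 59 → out = 59.
Result: 59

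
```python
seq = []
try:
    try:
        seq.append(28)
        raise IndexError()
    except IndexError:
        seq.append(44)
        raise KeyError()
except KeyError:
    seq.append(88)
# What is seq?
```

Step-by-step execution trace:
1. Inner try: `seq.append(28)` → seq = [28].
2. `raise IndexError()` raises IndexError.
3. Inner `except IndexError` matches → `seq.append(44)` → seq = [28, 44].
4. `raise KeyError()` raises KeyError; propagates to outer try.
5. Outer `except KeyError` matches → `seq.append(88)` → seq = [28, 44, 88].
Result: [28, 44, 88]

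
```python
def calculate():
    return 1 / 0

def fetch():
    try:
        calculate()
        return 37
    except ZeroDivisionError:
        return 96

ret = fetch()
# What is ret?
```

Step-by-step execution trace:
1. `fetch()` calls `calculate()`.
2. `calculate()` evaluates `1 / 0`, which raises ZeroDivisionError; it propagates to the caller.
3. `return 37` is not reached.
4. `except ZeroDivisionError` in fetch matches → returns 96.
5. ret = 96.
Result: 96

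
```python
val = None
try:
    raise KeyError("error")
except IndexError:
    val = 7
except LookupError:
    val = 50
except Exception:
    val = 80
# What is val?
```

Step-by-step execution trace:
1. `raise KeyError(...)` raises KeyError.
2. `except IndexError` does not match (KeyError is not a subclass of IndexError); skipped.
3. `except LookupError` matches (KeyError is a subclass of LookupError) → val = 50.
4. `except Exception` is not reached.
Result: 50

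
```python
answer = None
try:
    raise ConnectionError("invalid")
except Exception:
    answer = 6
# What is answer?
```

Step-by-step execution trace:
1. `raise ConnectionError(...)` raises ConnectionError.
2. `except Exception` matches (ConnectionError is a subclass of Exception) → answer = 6.
Result: 6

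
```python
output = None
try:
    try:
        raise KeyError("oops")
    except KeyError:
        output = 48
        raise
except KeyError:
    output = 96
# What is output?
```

Step-by-step execution trace:
1. Inner try: `raise KeyError("oops")` raises KeyError.
2. Inner `except KeyError` matches → output = 48.
3. bare `raise` re-raises the same KeyError.
4. Outer `except KeyError` matches → output = 96.
Result: 96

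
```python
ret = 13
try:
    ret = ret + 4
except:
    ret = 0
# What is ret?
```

Step-by-step execution trace:
1. ret starts at 13.
2. try: `ret = ret + 4` → ret = 17. No exception raised.
3. `except` is skipped.
Result: 17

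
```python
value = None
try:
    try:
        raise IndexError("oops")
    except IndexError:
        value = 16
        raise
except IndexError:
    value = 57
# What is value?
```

Step-by-step execution trace:
1. Inner try: `raise IndexError("oops")` raises IndexError.
2. Inner `except IndexError` matches → value = 16.
3. bare `raise` re-raises the same IndexError.
4. Outer `except IndexError` matches → value = 57.
Result: 57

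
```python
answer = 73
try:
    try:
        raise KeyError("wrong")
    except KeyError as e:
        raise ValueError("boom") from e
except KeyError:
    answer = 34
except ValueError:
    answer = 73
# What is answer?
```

Step-by-step execution trace:
1. Inner try raises KeyError; inner `except KeyError as e` catches it.
2. `raise ValueError(...) from e` raises ValueError (KeyError is attached as __cause__, but only ValueError is active).
3. Outer `except KeyError` does not match ValueError; skipped.
4. Outer `except ValueError` matches → answer = 73.
Result: 73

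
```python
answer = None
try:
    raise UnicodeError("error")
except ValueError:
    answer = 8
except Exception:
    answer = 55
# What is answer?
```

Step-by-step execution trace:
1. `raise UnicodeError(...)` raises UnicodeError.
2. `except ValueError` matches (UnicodeError is a subclass of ValueError) → answer = 8.
3. `except Exception` is not reached.
Result: 8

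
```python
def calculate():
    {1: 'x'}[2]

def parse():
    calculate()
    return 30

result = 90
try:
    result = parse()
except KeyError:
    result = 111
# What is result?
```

Step-by-step execution trace:
1. result starts at 90.
2. try: `parse()` calls `calculate()`.
3. `calculate()` evaluates `{1: 'x'}[2]`, which raises KeyError; it propagates through parse (uncaught).
4. `return 30` in parse is not reached; the assignment to result does not complete.
5. `except KeyError` matches → result = 111.
Result: 111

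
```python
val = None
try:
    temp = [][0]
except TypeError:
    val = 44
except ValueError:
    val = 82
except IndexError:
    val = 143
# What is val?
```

Step-by-step execution trace:
1. `temp = [][0]` raises IndexError.
2. `except TypeError` does not match IndexError; skipped.
3. `except ValueError` does not match IndexError; skipped.
4. `except IndexError` matches → val = 143.
Result: 143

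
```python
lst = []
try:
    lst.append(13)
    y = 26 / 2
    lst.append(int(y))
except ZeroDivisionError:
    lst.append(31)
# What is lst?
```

Step-by-step execution trace:
1. try: `lst.append(13)` → lst = [13].
2. `y = 26 / 2` → y = 13.0. No exception raised.
3. `lst.append(int(y))` → lst = [13, 13].
4. `except ZeroDivisionError` is skipped (no exception was raised).
Result: [13, 13]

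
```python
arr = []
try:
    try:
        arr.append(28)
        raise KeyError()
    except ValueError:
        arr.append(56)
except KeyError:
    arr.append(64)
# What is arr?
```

Step-by-step execution trace:
1. Inner try: `arr.append(28)` → arr = [28].
2. `raise KeyError()` raises KeyError.
3. Inner `except ValueError` does not match KeyError; exception propagates to outer try.
4. Outer `except KeyError` matches → `arr.append(64)` → arr = [28, 64].
Result: [28, 64]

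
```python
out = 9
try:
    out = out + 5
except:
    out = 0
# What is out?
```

Step-by-step execution trace:
1. out starts at 9.
2. try: `out = out + 5` → out = 14. No exception raised.
3. `except` is skipped.
Result: 14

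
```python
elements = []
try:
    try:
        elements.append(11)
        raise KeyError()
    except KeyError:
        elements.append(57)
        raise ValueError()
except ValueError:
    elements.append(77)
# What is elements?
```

Step-by-step execution trace:
1. Inner try: `elements.append(11)` → elements = [11].
2. `raise KeyError()` raises KeyError.
3. Inner `except KeyError` matches → `elements.append(57)` → elements = [11, 57].
4. `raise ValueError()` raises ValueError; propagates to outer try.
5. Outer `except ValueError` matches → `elements.append(77)` → elements = [11, 57, 77].
Result: [11, 57, 77]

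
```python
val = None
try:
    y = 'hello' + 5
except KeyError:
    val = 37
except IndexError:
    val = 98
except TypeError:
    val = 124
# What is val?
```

Step-by-step execution trace:
1. `y = 'hello' + 5` raises TypeError.
2. `except KeyError` does not match TypeError; skipped.
3. `except IndexError` does not match TypeError; skipped.
4. `except TypeError` matches → val = 124.
Result: 124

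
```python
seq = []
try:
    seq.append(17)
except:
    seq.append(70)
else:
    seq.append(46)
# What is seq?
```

Step-by-step execution trace:
1. try: `seq.append(17)` → seq = [17]. No exception raised.
2. `except` is skipped.
3. `else` runs (try completed without exception): `seq.append(46)` → seq = [17, 46].
Result: [17, 46]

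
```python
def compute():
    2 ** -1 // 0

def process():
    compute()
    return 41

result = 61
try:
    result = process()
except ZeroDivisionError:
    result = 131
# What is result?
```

Step-by-step execution trace:
1. result starts at 61.
2. try: `process()` calls `compute()`.
3. `compute()` evaluates `2 ** -1 // 0`, which raises ZeroDivisionError; it propagates through process (uncaught).
4. `return 41` in process is not reached; the assignment to result does not complete.
5. `except ZeroDivisionError` matches → result = 131.
Result: 131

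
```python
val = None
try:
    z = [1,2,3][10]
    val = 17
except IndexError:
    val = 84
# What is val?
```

Step-by-step execution trace:
1. `z = [1,2,3][10]` raises IndexError.
2. `val = 17` is not reached.
3. `except IndexError` matches → val = 84.
Result: 84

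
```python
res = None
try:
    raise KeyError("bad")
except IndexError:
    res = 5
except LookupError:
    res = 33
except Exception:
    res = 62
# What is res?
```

Step-by-step execution trace:
1. `raise KeyError(...)` raises KeyError.
2. `except IndexError` does not match (KeyError is not a subclass of IndexError); skipped.
3. `except LookupError` matches (KeyError is a subclass of LookupError) → res = 33.
4. `except Exception` is not reached.
Result: 33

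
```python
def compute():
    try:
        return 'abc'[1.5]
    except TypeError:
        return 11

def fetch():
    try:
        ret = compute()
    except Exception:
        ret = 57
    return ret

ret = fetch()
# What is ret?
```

Step-by-step execution trace:
1. `fetch()` calls `compute()`.
2. In compute: `'abc'[1.5]` raises TypeError; `except TypeError` catches it → returns 11.
3. In fetch: `ret = compute()` → ret = 11. No exception reaches fetch.
4. `except Exception` is skipped; fetch returns 11.
5. ret = 11.
Result: 11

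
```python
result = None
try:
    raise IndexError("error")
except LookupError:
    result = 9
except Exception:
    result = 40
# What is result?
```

Step-by-step execution trace:
1. `raise IndexError(...)` raises IndexError.
2. `except LookupError` matches (IndexError is a subclass of LookupError) → result = 9.
3. `except Exception` is not reached.
Result: 9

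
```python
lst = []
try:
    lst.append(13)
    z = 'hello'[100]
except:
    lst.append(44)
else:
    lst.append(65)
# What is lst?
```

Step-by-step execution trace:
1. try: `lst.append(13)` → lst = [13].
2. `z = 'hello'[100]` raises IndexError.
3. bare `except` matches → `lst.append(44)` → lst = [13, 44].
4. `else` is skipped (an exception was raised).
Result: [13, 44]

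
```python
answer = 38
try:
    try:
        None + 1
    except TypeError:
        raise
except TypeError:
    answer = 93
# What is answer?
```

Step-by-step execution trace:
1. Inner try: `None + 1` raises TypeError.
2. Inner `except TypeError` matches; bare `raise` re-raises the same TypeError.
3. Outer `except TypeError` matches → answer = 93.
Result: 93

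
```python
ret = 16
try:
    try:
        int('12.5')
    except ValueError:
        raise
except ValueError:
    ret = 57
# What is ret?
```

Step-by-step execution trace:
1. Inner try: `int('12.5')` raises ValueError.
2. Inner `except ValueError` matches; bare `raise` re-raises the same ValueError.
3. Outer `except ValueError` matches → ret = 57.
Result: 57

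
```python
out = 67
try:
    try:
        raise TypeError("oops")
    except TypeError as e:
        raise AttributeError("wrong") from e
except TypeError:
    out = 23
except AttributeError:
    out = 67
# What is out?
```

Step-by-step execution trace:
1. Inner try raises TypeError; inner `except TypeError as e` catches it.
2. `raise AttributeError(...) from e` raises AttributeError (TypeError is attached as __cause__, but only AttributeError is active).
3. Outer `except TypeError` does not match AttributeError; skipped.
4. Outer `except AttributeError` matches → out = 67.
Result: 67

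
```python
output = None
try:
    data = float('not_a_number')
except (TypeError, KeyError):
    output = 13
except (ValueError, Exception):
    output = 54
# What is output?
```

Step-by-step execution trace:
1. `data = float('not_a_number')` raises ValueError.
2. `except (TypeError, KeyError)` does not match ValueError; skipped.
3. `except (ValueError, Exception)` matches (ValueError is in the tuple) → output = 54.
Result: 54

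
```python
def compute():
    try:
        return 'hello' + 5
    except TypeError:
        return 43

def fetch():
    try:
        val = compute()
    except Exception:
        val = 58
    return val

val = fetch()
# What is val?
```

Step-by-step execution trace:
1. `fetch()` calls `compute()`.
2. In compute: `'hello' + 5` raises TypeError; `except TypeError` catches it → returns 43.
3. In fetch: `val = compute()` → val = 43. No exception reaches fetch.
4. `except Exception` is skipped; fetch returns 43.
5. val = 43.
Result: 43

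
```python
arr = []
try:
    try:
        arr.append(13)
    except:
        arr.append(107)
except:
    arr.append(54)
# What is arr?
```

Step-by-step execution trace:
1. Inner try: `arr.append(13)` → arr = [13]. No exception raised.
2. Inner `except` is skipped.
3. Inner try completes normally; outer `except` is skipped.
Result: [13]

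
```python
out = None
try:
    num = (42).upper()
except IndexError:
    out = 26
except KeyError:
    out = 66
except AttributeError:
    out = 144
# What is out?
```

Step-by-step execution trace:
1. `num = (42).upper()` raises AttributeError.
2. `except IndexError` does not match AttributeError; skipped.
3. `except KeyError` does not match AttributeError; skipped.
4. `except AttributeError` matches → out = 144.
Result: 144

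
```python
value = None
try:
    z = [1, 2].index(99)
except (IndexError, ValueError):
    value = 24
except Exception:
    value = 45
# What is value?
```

Step-by-step execution trace:
1. `z = [1, 2].index(99)` raises ValueError.
2. `except (IndexError, ValueError)` matches (ValueError is in the tuple) → value = 24.
3. `except Exception` is not reached.
Result: 24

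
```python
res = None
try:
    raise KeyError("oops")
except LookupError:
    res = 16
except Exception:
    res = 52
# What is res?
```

Step-by-step execution trace:
1. `raise KeyError(...)` raises KeyError.
2. `except LookupError` matches (KeyError is a subclass of LookupError) → res = 16.
3. `except Exception` is not reached.
Result: 16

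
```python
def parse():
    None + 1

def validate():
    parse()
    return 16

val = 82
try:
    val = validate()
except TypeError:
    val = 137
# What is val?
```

Step-by-step execution trace:
1. val starts at 82.
2. try: `validate()` calls `parse()`.
3. `parse()` evaluates `None + 1`, which raises TypeError; it propagates through validate (uncaught).
4. `return 16` in validate is not reached; the assignment to val does not complete.
5. `except TypeError` matches → val = 137.
Result: 137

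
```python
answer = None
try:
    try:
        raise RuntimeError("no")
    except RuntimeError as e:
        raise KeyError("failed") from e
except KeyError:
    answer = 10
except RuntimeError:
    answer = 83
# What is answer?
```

Step-by-step execution trace:
1. Inner try raises RuntimeError; inner `except RuntimeError as e` catches it.
2. `raise KeyError(...) from e` raises KeyError (RuntimeError is attached as __cause__, but only KeyError is active).
3. Outer `except KeyError` matches → answer = 10.
4. `except RuntimeError` is not reached.
Result: 10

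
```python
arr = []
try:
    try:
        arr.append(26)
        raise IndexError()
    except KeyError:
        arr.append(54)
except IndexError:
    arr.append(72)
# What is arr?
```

Step-by-step execution trace:
1. Inner try: `arr.append(26)` → arr = [26].
2. `raise IndexError()` raises IndexError.
3. Inner `except KeyError` does not match IndexError; exception propagates to outer try.
4. Outer `except IndexError` matches → `arr.append(72)` → arr = [26, 72].
Result: [26, 72]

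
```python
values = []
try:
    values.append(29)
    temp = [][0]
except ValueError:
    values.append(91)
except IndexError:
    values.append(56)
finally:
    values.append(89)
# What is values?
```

Step-by-step execution trace:
1. try: `values.append(29)` → values = [29].
2. `temp = [][0]` raises IndexError.
3. `except ValueError` does not match IndexError; skipped.
4. `except IndexError` matches → `values.append(56)` → values = [29, 56].
5. finally always runs: `values.append(89)` → values = [29, 56, 89].
Result: [29, 56, 89]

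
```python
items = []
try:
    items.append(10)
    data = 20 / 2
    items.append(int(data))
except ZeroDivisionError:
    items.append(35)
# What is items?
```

Step-by-step execution trace:
1. try: `items.append(10)` → items = [10].
2. `data = 20 / 2` → data = 10.0. No exception raised.
3. `items.append(int(data))` → items = [10, 10].
4. `except ZeroDivisionError` is skipped (no exception was raised).
Result: [10, 10]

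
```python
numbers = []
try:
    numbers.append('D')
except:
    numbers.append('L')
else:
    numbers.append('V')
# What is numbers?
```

Step-by-step execution trace:
1. try: `numbers.append('D')` → numbers = ['D']. No exception raised.
2. `except` is skipped.
3. `else` runs (try completed without exception): `numbers.append('V')` → numbers = ['D', 'V'].
Result: ['D', 'V']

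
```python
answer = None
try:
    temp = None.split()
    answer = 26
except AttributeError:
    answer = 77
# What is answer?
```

Step-by-step execution trace:
1. `temp = None.split()` raises AttributeError.
2. `answer = 26` is not reached.
3. `except AttributeError` matches → answer = 77.
Result: 77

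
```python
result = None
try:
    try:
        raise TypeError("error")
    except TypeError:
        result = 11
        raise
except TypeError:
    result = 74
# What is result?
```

Step-by-step execution trace:
1. Inner try: `raise TypeError("error")` raises TypeError.
2. Inner `except TypeError` matches → result = 11.
3. bare `raise` re-raises the same TypeError.
4. Outer `except TypeError` matches → result = 74.
Result: 74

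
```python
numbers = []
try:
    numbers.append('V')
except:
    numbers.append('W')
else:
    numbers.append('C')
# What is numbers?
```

Step-by-step execution trace:
1. try: `numbers.append('V')` → numbers = ['V']. No exception raised.
2. `except` is skipped.
3. `else` runs (try completed without exception): `numbers.append('C')` → numbers = ['V', 'C'].
Result: ['V', 'C']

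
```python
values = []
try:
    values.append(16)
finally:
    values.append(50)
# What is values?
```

Step-by-step execution trace:
1. try: `values.append(16)` → values = [16].
2. The try body completes without raising.
3. finally always runs: `values.append(50)` → values = [16, 50].
Result: [16, 50]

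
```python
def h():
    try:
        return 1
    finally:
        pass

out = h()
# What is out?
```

Step-by-step execution trace:
1. `h()` enters try: `return 1` sets pending return value 1.
2. Before returning, `finally: pass` runs (no effect).
3. h() returns 1 → out = 1.
Result: 1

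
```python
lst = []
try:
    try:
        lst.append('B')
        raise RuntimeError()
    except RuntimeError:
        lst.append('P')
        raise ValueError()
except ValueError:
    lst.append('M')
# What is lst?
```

Step-by-step execution trace:
1. Inner try: `lst.append('B')` → lst = ['B'].
2. `raise RuntimeError()` raises RuntimeError.
3. Inner `except RuntimeError` matches → `lst.append('P')` → lst = ['B', 'P'].
4. `raise ValueError()` raises ValueError; propagates to outer try.
5. Outer `except ValueError` matches → `lst.append('M')` → lst = ['B', 'P', 'M'].
Result: ['B', 'P', 'M']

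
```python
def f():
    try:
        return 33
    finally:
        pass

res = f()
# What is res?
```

Step-by-step execution trace:
1. `f()` enters try: `return 33` sets pending return value 33.
2. Before returning, `finally: pass` runs (no effect).
3. f() returns 33 → res = 33.
Result: 33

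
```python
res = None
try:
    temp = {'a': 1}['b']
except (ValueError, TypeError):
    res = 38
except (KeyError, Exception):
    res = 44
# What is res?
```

Step-by-step execution trace:
1. `temp = {'a': 1}['b']` raises KeyError.
2. `except (ValueError, TypeError)` does not match KeyError; skipped.
3. `except (KeyError, Exception)` matches (KeyError is in the tuple) → res = 44.
Result: 44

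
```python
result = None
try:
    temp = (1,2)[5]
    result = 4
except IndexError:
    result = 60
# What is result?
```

Step-by-step execution trace:
1. `temp = (1,2)[5]` raises IndexError.
2. `result = 4` is not reached.
3. `except IndexError` matches → result = 60.
Result: 60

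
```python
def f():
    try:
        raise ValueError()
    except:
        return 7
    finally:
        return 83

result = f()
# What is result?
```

Step-by-step execution trace:
1. `f()` enters try: `raise ValueError()` raises ValueError.
2. bare `except` matches → `return 7` sets pending return value 7.
3. Before returning, `finally: return 83` runs and overrides the pending return.
4. f() returns 83 → result = 83.
Result: 83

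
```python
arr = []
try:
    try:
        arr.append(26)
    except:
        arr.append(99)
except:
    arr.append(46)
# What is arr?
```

Step-by-step execution trace:
1. Inner try: `arr.append(26)` → arr = [26]. No exception raised.
2. Inner `except` is skipped.
3. Inner try completes normally; outer `except` is skipped.
Result: [26]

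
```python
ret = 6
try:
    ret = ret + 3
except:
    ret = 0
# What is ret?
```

Step-by-step execution trace:
1. ret starts at 6.
2. try: `ret = ret + 3` → ret = 9. No exception raised.
3. `except` is skipped.
Result: 9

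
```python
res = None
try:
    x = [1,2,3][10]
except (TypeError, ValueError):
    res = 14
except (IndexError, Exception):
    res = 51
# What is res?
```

Step-by-step execution trace:
1. `x = [1,2,3][10]` raises IndexError.
2. `except (TypeError, ValueError)` does not match IndexError; skipped.
3. `except (IndexError, Exception)` matches (IndexError is in the tuple) → res = 51.
Result: 51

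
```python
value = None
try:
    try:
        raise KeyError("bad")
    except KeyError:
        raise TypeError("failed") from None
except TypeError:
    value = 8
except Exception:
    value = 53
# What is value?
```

Step-by-step execution trace:
1. Inner try raises KeyError; inner `except KeyError` catches it.
2. `raise TypeError(...) from None` raises TypeError (from None suppresses __context__, but the active exception is still TypeError).
3. Outer `except TypeError` matches → value = 8.
4. `except Exception` is not reached.
Result: 8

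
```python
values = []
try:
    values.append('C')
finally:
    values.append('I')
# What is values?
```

Step-by-step execution trace:
1. try: `values.append('C')` → values = ['C'].
2. The try body completes without raising.
3. finally always runs: `values.append('I')` → values = ['C', 'I'].
Result: ['C', 'I']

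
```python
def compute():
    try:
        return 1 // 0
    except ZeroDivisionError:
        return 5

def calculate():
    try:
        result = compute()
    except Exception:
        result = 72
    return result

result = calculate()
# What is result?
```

Step-by-step execution trace:
1. `calculate()` calls `compute()`.
2. In compute: `1 // 0` raises ZeroDivisionError; `except ZeroDivisionError` catches it → returns 5.
3. In calculate: `result = compute()` → result = 5. No exception reaches calculate.
4. `except Exception` is skipped; calculate returns 5.
5. result = 5.
Result: 5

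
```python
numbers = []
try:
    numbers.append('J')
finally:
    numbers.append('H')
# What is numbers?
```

Step-by-step execution trace:
1. try: `numbers.append('J')` → numbers = ['J'].
2. The try body completes without raising.
3. finally always runs: `numbers.append('H')` → numbers = ['J', 'H'].
Result: ['J', 'H']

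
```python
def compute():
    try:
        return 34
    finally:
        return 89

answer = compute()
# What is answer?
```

Step-by-step execution trace:
1. `compute()` enters try: `return 34` sets pending return value 34.
2. Before returning, `finally: return 89` runs and overrides the pending return.
3. compute() returns 89 → answer = 89.
Result: 89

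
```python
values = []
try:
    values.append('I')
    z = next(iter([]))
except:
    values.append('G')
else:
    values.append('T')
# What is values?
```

Step-by-step execution trace:
1. try: `values.append('I')` → values = ['I'].
2. `z = next(iter([]))` raises StopIteration.
3. bare `except` matches → `values.append('G')` → values = ['I', 'G'].
4. `else` is skipped (an exception was raised).
Result: ['I', 'G']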